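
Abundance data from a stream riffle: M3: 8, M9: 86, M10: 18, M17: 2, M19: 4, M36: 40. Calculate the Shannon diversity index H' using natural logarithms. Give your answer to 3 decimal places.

Total N = 8+86+18+2+4+40 = 158, so the proportions are 0.05063, 0.5443, 0.11392, 0.01266, 0.02532, 0.25316 (working shown to 5 dp, full precision carried).
Each pᵢ ln pᵢ term: 0.05063×(-2.98315)=-0.15105, 0.5443×(-0.60825)=-0.33107, 0.11392×(-2.17222)=-0.24747, 0.01266×(-4.36945)=-0.05531, 0.02532×(-3.67630)=-0.09307, 0.25316×(-1.37372)=-0.34778.
Sum = -1.22574, so H' = 1.226.

1.226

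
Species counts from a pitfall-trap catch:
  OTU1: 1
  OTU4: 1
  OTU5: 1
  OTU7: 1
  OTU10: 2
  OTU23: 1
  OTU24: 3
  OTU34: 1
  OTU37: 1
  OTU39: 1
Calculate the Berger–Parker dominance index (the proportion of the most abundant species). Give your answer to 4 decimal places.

Total N = 1+1+1+1+2+1+3+1+1+1 = 13, so the proportions are 0.076923, 0.076923, 0.076923, 0.076923, 0.153846, 0.076923, 0.230769, 0.076923, 0.076923, 0.076923 (working shown to 6 dp, full precision carried).
The largest proportion is 0.230769, i.e. d = 0.2308 to 4 decimal places.

0.2308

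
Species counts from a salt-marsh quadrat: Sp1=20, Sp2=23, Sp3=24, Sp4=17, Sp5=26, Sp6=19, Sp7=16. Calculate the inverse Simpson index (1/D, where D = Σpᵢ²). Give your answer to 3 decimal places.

6.811

Total N = 20+23+24+17+26+19+16 = 145, so the proportions are 0.137931, 0.1586207, 0.1655172, 0.1172414, 0.1793103, 0.1310345, 0.1103448 (working shown to 7 dp, full precision carried).
D = 0.137931² + 0.1586207² + 0.1655172² + 0.1172414² + 0.1793103² + 0.1310345² + 0.1103448² = 0.0190250 + 0.0251605 + 0.0273960 + 0.0137455 + 0.0321522 + 0.0171700 + 0.0121760 = 0.1468252.
So 1/D = 6.81082, i.e. 6.811 to 3 decimal places.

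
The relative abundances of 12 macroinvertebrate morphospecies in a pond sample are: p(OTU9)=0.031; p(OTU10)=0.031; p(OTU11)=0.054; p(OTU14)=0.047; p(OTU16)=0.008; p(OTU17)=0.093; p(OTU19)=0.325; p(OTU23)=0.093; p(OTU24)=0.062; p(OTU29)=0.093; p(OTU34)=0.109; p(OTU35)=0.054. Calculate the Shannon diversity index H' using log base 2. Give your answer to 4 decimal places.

Each pᵢ log₂ pᵢ term (working shown to 6 dp, full precision carried): 0.031×(-5.011588)=-0.155359, 0.031×(-5.011588)=-0.155359, 0.054×(-4.210897)=-0.227388, 0.047×(-4.411195)=-0.207326, 0.008×(-6.965784)=-0.055726, 0.093×(-3.426625)=-0.318676, 0.325×(-1.621488)=-0.526984, 0.093×(-3.426625)=-0.318676, 0.062×(-4.011588)=-0.248718, 0.093×(-3.426625)=-0.318676, 0.109×(-3.197600)=-0.348538, 0.054×(-4.210897)=-0.227388.
Sum = -3.108817, so H' = 3.1088.

3.1088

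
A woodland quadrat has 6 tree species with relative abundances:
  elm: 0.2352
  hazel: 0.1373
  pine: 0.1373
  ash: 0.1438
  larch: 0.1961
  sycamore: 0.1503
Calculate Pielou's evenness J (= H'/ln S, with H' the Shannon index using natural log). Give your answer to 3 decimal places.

0.987

H' = −Σ pᵢ ln pᵢ = −((-0.34041) + (-0.27262) + (-0.27262) + (-0.27888) + (-0.31947) + (-0.28484)) = 1.76884 (working shown to 5 dp, full precision carried).
With S = 6 species, ln S = 1.79176, so J = 1.76884/1.79176 = 0.98721, i.e. 0.987 to 3 decimal places.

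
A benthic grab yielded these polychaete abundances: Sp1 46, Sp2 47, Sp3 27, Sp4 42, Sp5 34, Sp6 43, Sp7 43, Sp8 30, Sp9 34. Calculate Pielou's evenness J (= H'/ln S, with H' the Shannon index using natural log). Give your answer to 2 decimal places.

Total N = 46+47+27+42+34+43+43+30+34 = 346, so the proportions are 0.1329, 0.1358, 0.078, 0.1214, 0.0983, 0.1243, 0.1243, 0.0867, 0.0983 (working shown to 4 dp, full precision carried).
H' = −Σ pᵢ ln pᵢ = −((-0.2683) + (-0.2712) + (-0.1990) + (-0.2560) + (-0.2280) + (-0.2591) + (-0.2591) + (-0.2120) + (-0.2280)) = 2.1807.
With S = 9 species, ln S = 2.1972, so J = 2.1807/2.1972 = 0.9925, i.e. 0.99 to 2 decimal places.

0.99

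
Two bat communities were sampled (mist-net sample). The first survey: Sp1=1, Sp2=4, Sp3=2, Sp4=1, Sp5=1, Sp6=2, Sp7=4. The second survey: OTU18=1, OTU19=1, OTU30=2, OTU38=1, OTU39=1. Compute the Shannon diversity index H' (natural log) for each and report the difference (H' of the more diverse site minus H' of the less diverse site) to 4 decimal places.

0.2231

The first survey: N=15, proportions 0.066667, 0.266667, 0.133333, 0.066667, 0.066667, 0.133333, 0.266667, giving H' = 1.783854 (working shown to 6 dp, full precision carried).
The second survey: N=6, proportions 0.166667, 0.166667, 0.333333, 0.166667, 0.166667, giving H' = 1.560710.
Difference = |1.783854 − 1.560710| = 0.223144, i.e. 0.2231 to 4 decimal places.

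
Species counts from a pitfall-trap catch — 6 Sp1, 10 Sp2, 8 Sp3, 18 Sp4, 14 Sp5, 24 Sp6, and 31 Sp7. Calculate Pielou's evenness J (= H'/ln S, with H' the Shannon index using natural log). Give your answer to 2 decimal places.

0.93

Total N = 6+10+8+18+14+24+31 = 111, so the proportions are 0.0541, 0.0901, 0.0721, 0.1622, 0.1261, 0.2162, 0.2793 (working shown to 4 dp, full precision carried).
H' = −Σ pᵢ ln pᵢ = −((-0.1577) + (-0.2168) + (-0.1896) + (-0.2950) + (-0.2611) + (-0.3311) + (-0.3562)) = 1.8076.
With S = 7 species, ln S = 1.9459, so J = 1.8076/1.9459 = 0.9289, i.e. 0.93 to 2 decimal places.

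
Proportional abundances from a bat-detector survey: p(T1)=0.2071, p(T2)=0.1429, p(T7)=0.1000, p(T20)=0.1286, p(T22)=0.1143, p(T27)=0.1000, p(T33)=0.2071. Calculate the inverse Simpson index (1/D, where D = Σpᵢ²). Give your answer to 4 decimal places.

D = 0.2071² + 0.1429² + 0.1² + 0.1286² + 0.1143² + 0.1² + 0.2071² = 0.04289041 + 0.02042041 + 0.01000000 + 0.01653796 + 0.01306449 + 0.01000000 + 0.04289041 = 0.15580368 (working shown to 8 dp, full precision carried).
So 1/D = 6.418334, i.e. 6.4183 to 4 decimal places.

6.4183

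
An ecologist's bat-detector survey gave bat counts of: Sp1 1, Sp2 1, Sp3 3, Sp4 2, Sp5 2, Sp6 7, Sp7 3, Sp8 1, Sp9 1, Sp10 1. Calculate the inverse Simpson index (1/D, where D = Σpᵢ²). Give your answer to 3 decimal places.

Total N = 1+1+3+2+2+7+3+1+1+1 = 22, so the proportions are 0.0454545, 0.0454545, 0.1363636, 0.0909091, 0.0909091, 0.3181818, 0.1363636, 0.0454545, 0.0454545, 0.0454545 (working shown to 7 dp, full precision carried).
D = 0.0454545² + 0.0454545² + 0.1363636² + 0.0909091² + 0.0909091² + 0.3181818² + 0.1363636² + 0.0454545² + 0.0454545² + 0.0454545² = 0.0020661 + 0.0020661 + 0.0185950 + 0.0082645 + 0.0082645 + 0.1012397 + 0.0185950 + 0.0020661 + 0.0020661 + 0.0020661 = 0.1652893.
So 1/D = 6.05000, i.e. 6.050 to 3 decimal places.

6.050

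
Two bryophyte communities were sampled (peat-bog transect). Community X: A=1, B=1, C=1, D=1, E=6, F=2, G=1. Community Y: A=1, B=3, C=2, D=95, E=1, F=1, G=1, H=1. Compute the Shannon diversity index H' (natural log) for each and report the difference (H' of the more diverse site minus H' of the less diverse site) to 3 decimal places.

1.142

Community X: N=13, proportions 0.076923, 0.076923, 0.076923, 0.076923, 0.461538, 0.153846, 0.076923, giving H' = 1.631345 (working shown to 6 dp, full precision carried).
Community Y: N=105, proportions 0.009524, 0.028571, 0.019048, 0.904762, 0.009524, 0.009524, 0.009524, 0.009524, giving H' = 0.489194.
Difference = |1.631345 − 0.489194| = 1.142151, i.e. 1.142 to 3 decimal places.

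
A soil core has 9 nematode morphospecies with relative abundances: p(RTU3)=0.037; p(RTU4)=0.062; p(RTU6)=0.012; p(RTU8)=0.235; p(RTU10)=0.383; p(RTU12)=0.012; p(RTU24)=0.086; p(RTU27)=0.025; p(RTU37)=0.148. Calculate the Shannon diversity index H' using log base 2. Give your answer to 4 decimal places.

Each pᵢ log₂ pᵢ term (working shown to 6 dp, full precision carried): 0.037×(-4.756331)=-0.175984, 0.062×(-4.011588)=-0.248718, 0.012×(-6.380822)=-0.076570, 0.235×(-2.089267)=-0.490978, 0.383×(-1.384584)=-0.530296, 0.012×(-6.380822)=-0.076570, 0.086×(-3.539520)=-0.304399, 0.025×(-5.321928)=-0.133048, 0.148×(-2.756331)=-0.407937.
Sum = -2.444500, so H' = 2.4445.

2.4445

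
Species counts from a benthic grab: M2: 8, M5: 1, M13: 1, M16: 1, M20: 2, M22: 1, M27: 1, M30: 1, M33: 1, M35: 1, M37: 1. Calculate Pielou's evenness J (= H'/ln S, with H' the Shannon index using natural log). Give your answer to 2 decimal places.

0.83

Total N = 8+1+1+1+2+1+1+1+1+1+1 = 19, so the proportions are 0.4211, 0.0526, 0.0526, 0.0526, 0.1053, 0.0526, 0.0526, 0.0526, 0.0526, 0.0526, 0.0526 (working shown to 4 dp, full precision carried).
H' = −Σ pᵢ ln pᵢ = −((-0.3642) + (-0.1550) + (-0.1550) + (-0.1550) + (-0.2370) + (-0.1550) + (-0.1550) + (-0.1550) + (-0.1550) + (-0.1550) + (-0.1550)) = 1.9959.
With S = 11 species, ln S = 2.3979, so J = 1.9959/2.3979 = 0.8324, i.e. 0.83 to 2 decimal places.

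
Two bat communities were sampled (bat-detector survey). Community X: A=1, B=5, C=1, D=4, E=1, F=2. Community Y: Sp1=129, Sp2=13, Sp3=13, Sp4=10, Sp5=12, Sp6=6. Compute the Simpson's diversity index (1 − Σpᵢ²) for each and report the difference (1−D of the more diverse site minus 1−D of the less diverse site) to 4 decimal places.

Community X: N=14, proportions 0.071429, 0.357143, 0.071429, 0.285714, 0.071429, 0.142857, giving 1−D = 0.755102 (working shown to 6 dp, full precision carried).
Community Y: N=183, proportions 0.704918, 0.071038, 0.071038, 0.054645, 0.065574, 0.032787, giving 1−D = 0.484637.
Difference = |0.755102 − 0.484637| = 0.270465, i.e. 0.2705 to 4 decimal places.

0.2705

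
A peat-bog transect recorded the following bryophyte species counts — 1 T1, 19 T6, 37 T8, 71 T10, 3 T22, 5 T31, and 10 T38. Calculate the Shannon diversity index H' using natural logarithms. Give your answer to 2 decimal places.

Total N = 1+19+37+71+3+5+10 = 146, so the proportions are 0.0068, 0.1301, 0.2534, 0.4863, 0.0205, 0.0342, 0.0685 (working shown to 4 dp, full precision carried).
Each pᵢ ln pᵢ term: 0.0068×(-4.9836)=-0.0341, 0.1301×(-2.0392)=-0.2654, 0.2534×(-1.3727)=-0.3479, 0.4863×(-0.7209)=-0.3506, 0.0205×(-3.8850)=-0.0798, 0.0342×(-3.3742)=-0.1156, 0.0685×(-2.6810)=-0.1836.
Sum = -1.3770, so H' = 1.38.

1.38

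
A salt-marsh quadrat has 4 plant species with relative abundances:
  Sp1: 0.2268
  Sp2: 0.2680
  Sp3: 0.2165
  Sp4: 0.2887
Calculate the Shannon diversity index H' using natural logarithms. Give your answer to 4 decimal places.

1.3793

Each pᵢ ln pᵢ term (working shown to 6 dp, full precision carried): 0.2268×(-1.483687)=-0.336500, 0.268×(-1.316768)=-0.352894, 0.2165×(-1.530165)=-0.331281, 0.2887×(-1.242367)=-0.358671.
Sum = -1.379346, so H' = 1.3793.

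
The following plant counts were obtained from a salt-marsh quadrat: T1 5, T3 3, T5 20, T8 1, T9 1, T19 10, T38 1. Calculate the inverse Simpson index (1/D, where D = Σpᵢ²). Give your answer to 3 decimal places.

3.130

Total N = 5+3+20+1+1+10+1 = 41, so the proportions are 0.121951, 0.073171, 0.487805, 0.02439, 0.02439, 0.243902, 0.02439 (working shown to 6 dp, full precision carried).
D = 0.121951² + 0.073171² + 0.487805² + 0.02439² + 0.02439² + 0.243902² + 0.02439² = 0.014872 + 0.005354 + 0.237954 + 0.000595 + 0.000595 + 0.059488 + 0.000595 = 0.319453.
So 1/D = 3.13035, i.e. 3.130 to 3 decimal places.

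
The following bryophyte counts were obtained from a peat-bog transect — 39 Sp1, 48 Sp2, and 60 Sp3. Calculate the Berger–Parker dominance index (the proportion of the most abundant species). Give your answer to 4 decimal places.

Total N = 39+48+60 = 147, so the proportions are 0.265306, 0.326531, 0.408163 (working shown to 6 dp, full precision carried).
The largest proportion is 0.408163, i.e. d = 0.4082 to 4 decimal places.

0.4082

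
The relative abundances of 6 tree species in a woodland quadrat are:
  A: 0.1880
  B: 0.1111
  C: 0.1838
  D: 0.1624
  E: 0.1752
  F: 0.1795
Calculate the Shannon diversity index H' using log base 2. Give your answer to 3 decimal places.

Each pᵢ log₂ pᵢ term (working shown to 5 dp, full precision carried): 0.188×(-2.41120)=-0.45330, 0.1111×(-3.17007)=-0.35219, 0.1838×(-2.44379)=-0.44917, 0.1624×(-2.62238)=-0.42587, 0.1752×(-2.51293)=-0.44026, 0.1795×(-2.47794)=-0.44479.
Sum = -2.56560, so H' = 2.566.

2.566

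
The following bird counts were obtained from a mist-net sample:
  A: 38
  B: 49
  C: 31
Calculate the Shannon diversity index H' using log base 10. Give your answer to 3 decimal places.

Total N = 38+49+31 = 118, so the proportions are 0.32203, 0.41525, 0.26271 (working shown to 5 dp, full precision carried).
Each pᵢ log₁₀ pᵢ term: 0.32203×(-0.49210)=-0.15847, 0.41525×(-0.38169)=-0.15850, 0.26271×(-0.58052)=-0.15251.
Sum = -0.46948, so H' = 0.469.

0.469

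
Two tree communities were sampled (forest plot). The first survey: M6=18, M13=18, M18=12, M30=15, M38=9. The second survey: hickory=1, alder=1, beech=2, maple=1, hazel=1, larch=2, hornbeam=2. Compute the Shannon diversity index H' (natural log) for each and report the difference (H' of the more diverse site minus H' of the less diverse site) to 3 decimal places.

0.308

The first survey: N=72, proportions 0.25, 0.25, 0.16667, 0.20833, 0.125, giving H' = 1.57850 (working shown to 5 dp, full precision carried).
The second survey: N=10, proportions 0.1, 0.1, 0.2, 0.1, 0.1, 0.2, 0.2, giving H' = 1.88670.
Difference = |1.57850 − 1.88670| = 0.30820, i.e. 0.308 to 3 decimal places.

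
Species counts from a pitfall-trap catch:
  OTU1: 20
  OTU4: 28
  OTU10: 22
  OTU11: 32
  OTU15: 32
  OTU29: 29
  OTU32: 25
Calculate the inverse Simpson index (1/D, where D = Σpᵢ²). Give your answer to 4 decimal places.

Total N = 20+28+22+32+32+29+25 = 188, so the proportions are 0.10638298, 0.14893617, 0.11702128, 0.17021277, 0.17021277, 0.15425532, 0.13297872 (working shown to 8 dp, full precision carried).
D = 0.10638298² + 0.14893617² + 0.11702128² + 0.17021277² + 0.17021277² + 0.15425532² + 0.13297872² = 0.01131734 + 0.02218198 + 0.01369398 + 0.02897239 + 0.02897239 + 0.02379470 + 0.01768334 = 0.14661612.
So 1/D = 6.820533, i.e. 6.8205 to 4 decimal places.

6.8205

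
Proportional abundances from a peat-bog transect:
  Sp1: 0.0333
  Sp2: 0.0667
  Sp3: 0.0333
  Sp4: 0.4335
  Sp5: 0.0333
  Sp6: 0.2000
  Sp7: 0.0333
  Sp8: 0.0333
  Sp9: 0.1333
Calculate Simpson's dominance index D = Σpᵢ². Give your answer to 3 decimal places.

0.256

D = 0.0333² + 0.0667² + 0.0333² + 0.4335² + 0.0333² + 0.2² + 0.0333² + 0.0333² + 0.1333² = 0.00111 + 0.00445 + 0.00111 + 0.18792 + 0.00111 + 0.04000 + 0.00111 + 0.00111 + 0.01777 = 0.25568 (working shown to 5 dp, full precision carried).
To 3 decimal places, D = 0.256.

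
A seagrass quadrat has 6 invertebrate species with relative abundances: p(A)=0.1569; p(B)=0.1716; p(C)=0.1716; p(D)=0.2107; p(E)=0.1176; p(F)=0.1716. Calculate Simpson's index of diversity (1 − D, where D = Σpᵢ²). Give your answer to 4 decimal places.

D = 0.1569² + 0.1716² + 0.1716² + 0.2107² + 0.1176² + 0.1716² = 0.024618 + 0.029447 + 0.029447 + 0.044394 + 0.013830 + 0.029447 = 0.171182 (working shown to 6 dp, full precision carried).
So 1 − D = 0.828818, i.e. 0.8288 to 4 decimal places.

0.8288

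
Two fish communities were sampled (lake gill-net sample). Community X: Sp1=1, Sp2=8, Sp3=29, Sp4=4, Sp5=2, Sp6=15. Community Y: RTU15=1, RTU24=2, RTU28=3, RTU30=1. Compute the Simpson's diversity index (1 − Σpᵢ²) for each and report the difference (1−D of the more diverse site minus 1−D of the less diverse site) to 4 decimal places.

0.0245

Community X: N=59, proportions 0.016949, 0.135593, 0.491525, 0.067797, 0.033898, 0.254237, giving 1−D = 0.669348 (working shown to 6 dp, full precision carried).
Community Y: N=7, proportions 0.142857, 0.285714, 0.428571, 0.142857, giving 1−D = 0.693878.
Difference = |0.669348 − 0.693878| = 0.024530, i.e. 0.0245 to 4 decimal places.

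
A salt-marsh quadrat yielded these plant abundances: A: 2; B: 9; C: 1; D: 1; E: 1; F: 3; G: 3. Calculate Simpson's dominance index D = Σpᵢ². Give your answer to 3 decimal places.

Total N = 2+9+1+1+1+3+3 = 20, so the proportions are 0.1, 0.45, 0.05, 0.05, 0.05, 0.15, 0.15 (working shown to 5 dp, full precision carried).
D = 0.1² + 0.45² + 0.05² + 0.05² + 0.05² + 0.15² + 0.15² = 0.01000 + 0.20250 + 0.00250 + 0.00250 + 0.00250 + 0.02250 + 0.02250 = 0.26500.
To 3 decimal places, D = 0.265.

0.265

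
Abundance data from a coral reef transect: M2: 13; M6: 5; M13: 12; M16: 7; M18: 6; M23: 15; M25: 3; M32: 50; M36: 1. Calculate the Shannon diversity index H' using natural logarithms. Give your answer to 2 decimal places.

Total N = 13+5+12+7+6+15+3+50+1 = 112, so the proportions are 0.1161, 0.0446, 0.1071, 0.0625, 0.0536, 0.1339, 0.0268, 0.4464, 0.0089 (working shown to 4 dp, full precision carried).
Each pᵢ ln pᵢ term: 0.1161×(-2.1535)=-0.2500, 0.0446×(-3.1091)=-0.1388, 0.1071×(-2.2336)=-0.2393, 0.0625×(-2.7726)=-0.1733, 0.0536×(-2.9267)=-0.1568, 0.1339×(-2.0104)=-0.2693, 0.0268×(-3.6199)=-0.0970, 0.4464×(-0.8065)=-0.3600, 0.0089×(-4.7185)=-0.0421.
Sum = -1.7265, so H' = 1.73.

1.73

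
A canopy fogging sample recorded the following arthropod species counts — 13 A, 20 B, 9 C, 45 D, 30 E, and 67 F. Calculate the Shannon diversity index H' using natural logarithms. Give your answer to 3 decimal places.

1.584

Total N = 13+20+9+45+30+67 = 184, so the proportions are 0.07065, 0.1087, 0.04891, 0.24457, 0.16304, 0.36413 (working shown to 5 dp, full precision carried).
Each pᵢ ln pᵢ term: 0.07065×(-2.64999)=-0.18723, 0.1087×(-2.21920)=-0.24122, 0.04891×(-3.01771)=-0.14761, 0.24457×(-1.40827)=-0.34441, 0.16304×(-1.81374)=-0.29572, 0.36413×(-1.01024)=-0.36786.
Sum = -1.58404, so H' = 1.584.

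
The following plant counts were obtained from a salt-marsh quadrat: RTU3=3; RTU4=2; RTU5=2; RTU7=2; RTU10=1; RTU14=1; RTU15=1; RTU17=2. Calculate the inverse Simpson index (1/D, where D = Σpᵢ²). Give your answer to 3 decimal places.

Total N = 3+2+2+2+1+1+1+2 = 14, so the proportions are 0.2142857, 0.1428571, 0.1428571, 0.1428571, 0.0714286, 0.0714286, 0.0714286, 0.1428571 (working shown to 7 dp, full precision carried).
D = 0.2142857² + 0.1428571² + 0.1428571² + 0.1428571² + 0.0714286² + 0.0714286² + 0.0714286² + 0.1428571² = 0.0459184 + 0.0204082 + 0.0204082 + 0.0204082 + 0.0051020 + 0.0051020 + 0.0051020 + 0.0204082 = 0.1428571.
So 1/D = 7.00000, i.e. 7.000 to 3 decimal places.

7.000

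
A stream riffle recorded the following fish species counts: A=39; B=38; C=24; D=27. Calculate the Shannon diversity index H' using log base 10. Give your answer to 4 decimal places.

Total N = 39+38+24+27 = 128, so the proportions are 0.304688, 0.296875, 0.1875, 0.210938 (working shown to 6 dp, full precision carried).
Each pᵢ log₁₀ pᵢ term: 0.304688×(-0.516145)=-0.157263, 0.296875×(-0.527426)=-0.156580, 0.1875×(-0.726999)=-0.136312, 0.210938×(-0.675846)=-0.142561.
Sum = -0.592716, so H' = 0.5927.

0.5927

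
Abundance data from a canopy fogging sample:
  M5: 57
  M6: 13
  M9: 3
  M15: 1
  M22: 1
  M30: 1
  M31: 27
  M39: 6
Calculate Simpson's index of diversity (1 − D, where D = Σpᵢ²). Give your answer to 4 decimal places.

Total N = 57+13+3+1+1+1+27+6 = 109, so the proportions are 0.522936, 0.119266, 0.027523, 0.009174, 0.009174, 0.009174, 0.247706, 0.055046 (working shown to 6 dp, full precision carried).
D = 0.522936² + 0.119266² + 0.027523² + 0.009174² + 0.009174² + 0.009174² + 0.247706² + 0.055046² = 0.273462 + 0.014224 + 0.000758 + 0.000084 + 0.000084 + 0.000084 + 0.061358 + 0.003030 = 0.353085.
So 1 − D = 0.646915, i.e. 0.6469 to 4 decimal places.

0.6469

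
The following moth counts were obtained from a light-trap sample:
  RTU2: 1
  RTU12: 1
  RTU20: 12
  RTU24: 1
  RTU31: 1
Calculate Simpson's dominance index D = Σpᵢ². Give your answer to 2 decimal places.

0.58

Total N = 1+1+12+1+1 = 16, so the proportions are 0.0625, 0.0625, 0.75, 0.0625, 0.0625 (working shown to 4 dp, full precision carried).
D = 0.0625² + 0.0625² + 0.75² + 0.0625² + 0.0625² = 0.0039 + 0.0039 + 0.5625 + 0.0039 + 0.0039 = 0.5781.
To 2 decimal places, D = 0.58.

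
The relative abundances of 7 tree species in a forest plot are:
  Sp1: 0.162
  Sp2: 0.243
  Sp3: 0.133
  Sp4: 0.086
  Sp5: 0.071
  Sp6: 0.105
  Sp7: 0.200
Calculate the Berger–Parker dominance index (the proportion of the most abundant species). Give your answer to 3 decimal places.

0.243

The largest proportion is 0.243, i.e. d = 0.243 to 3 decimal places.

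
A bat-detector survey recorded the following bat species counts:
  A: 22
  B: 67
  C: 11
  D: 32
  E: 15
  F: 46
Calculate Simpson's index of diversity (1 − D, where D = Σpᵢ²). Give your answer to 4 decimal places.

0.7729

Total N = 22+67+11+32+15+46 = 193, so the proportions are 0.11399, 0.34715, 0.056995, 0.165803, 0.07772, 0.238342 (working shown to 6 dp, full precision carried).
D = 0.11399² + 0.34715² + 0.056995² + 0.165803² + 0.07772² + 0.238342² = 0.012994 + 0.120513 + 0.003248 + 0.027491 + 0.006040 + 0.056807 = 0.227093.
So 1 − D = 0.772907, i.e. 0.7729 to 4 decimal places.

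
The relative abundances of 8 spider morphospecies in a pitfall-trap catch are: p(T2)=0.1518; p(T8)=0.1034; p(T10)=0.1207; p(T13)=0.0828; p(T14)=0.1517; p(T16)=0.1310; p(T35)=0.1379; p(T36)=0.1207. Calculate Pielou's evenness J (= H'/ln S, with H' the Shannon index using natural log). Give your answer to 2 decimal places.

0.99

H' = −Σ pᵢ ln pᵢ = −((-0.2862) + (-0.2346) + (-0.2552) + (-0.2063) + (-0.2861) + (-0.2663) + (-0.2732) + (-0.2552)) = 2.0631 (working shown to 4 dp, full precision carried).
With S = 8 species, ln S = 2.0794, so J = 2.0631/2.0794 = 0.9921, i.e. 0.99 to 2 decimal places.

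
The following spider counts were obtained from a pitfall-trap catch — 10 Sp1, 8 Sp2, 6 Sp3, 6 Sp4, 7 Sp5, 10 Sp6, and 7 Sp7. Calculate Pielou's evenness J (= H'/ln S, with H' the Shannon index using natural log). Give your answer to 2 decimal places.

Total N = 10+8+6+6+7+10+7 = 54, so the proportions are 0.1852, 0.1481, 0.1111, 0.1111, 0.1296, 0.1852, 0.1296 (working shown to 4 dp, full precision carried).
H' = −Σ pᵢ ln pᵢ = −((-0.3123) + (-0.2829) + (-0.2441) + (-0.2441) + (-0.2648) + (-0.3123) + (-0.2648)) = 1.9254.
With S = 7 species, ln S = 1.9459, so J = 1.9254/1.9459 = 0.9895, i.e. 0.99 to 2 decimal places.

0.99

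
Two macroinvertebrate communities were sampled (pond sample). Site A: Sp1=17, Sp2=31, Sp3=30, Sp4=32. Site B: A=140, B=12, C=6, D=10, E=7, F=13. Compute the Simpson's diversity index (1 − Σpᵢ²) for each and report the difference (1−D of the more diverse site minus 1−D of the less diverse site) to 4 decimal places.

Site A: N=110, proportions 0.154545, 0.281818, 0.272727, 0.290909, giving 1−D = 0.737686 (working shown to 6 dp, full precision carried).
Site B: N=188, proportions 0.744681, 0.06383, 0.031915, 0.053191, 0.037234, 0.069149, giving 1−D = 0.431360.
Difference = |0.737686 − 0.431360| = 0.306326, i.e. 0.3063 to 4 decimal places.

0.3063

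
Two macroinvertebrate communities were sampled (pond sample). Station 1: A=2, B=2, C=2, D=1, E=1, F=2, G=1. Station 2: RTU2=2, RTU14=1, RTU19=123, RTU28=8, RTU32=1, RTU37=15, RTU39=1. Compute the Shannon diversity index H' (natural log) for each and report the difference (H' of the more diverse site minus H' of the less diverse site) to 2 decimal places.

Station 1: N=11, proportions 0.1818, 0.1818, 0.1818, 0.0909, 0.0909, 0.1818, 0.0909, giving H' = 1.8938 (working shown to 4 dp, full precision carried).
Station 2: N=151, proportions 0.0132, 0.0066, 0.8146, 0.053, 0.0066, 0.0993, 0.0066, giving H' = 0.7091.
Difference = |1.8938 − 0.7091| = 1.1847, i.e. 1.18 to 2 decimal places.

1.18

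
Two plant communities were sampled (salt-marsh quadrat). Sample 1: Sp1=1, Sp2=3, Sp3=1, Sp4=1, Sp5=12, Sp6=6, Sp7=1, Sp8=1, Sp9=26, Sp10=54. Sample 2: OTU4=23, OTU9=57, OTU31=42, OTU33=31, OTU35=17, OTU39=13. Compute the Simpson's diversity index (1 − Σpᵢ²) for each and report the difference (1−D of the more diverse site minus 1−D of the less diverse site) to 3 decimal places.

0.129

Sample 1: N=106, proportions 0.00943, 0.0283, 0.00943, 0.00943, 0.11321, 0.0566, 0.00943, 0.00943, 0.24528, 0.50943, giving 1−D = 0.66305 (working shown to 5 dp, full precision carried).
Sample 2: N=183, proportions 0.12568, 0.31148, 0.22951, 0.1694, 0.0929, 0.07104, giving 1−D = 0.79214.
Difference = |0.66305 − 0.79214| = 0.12909, i.e. 0.129 to 3 decimal places.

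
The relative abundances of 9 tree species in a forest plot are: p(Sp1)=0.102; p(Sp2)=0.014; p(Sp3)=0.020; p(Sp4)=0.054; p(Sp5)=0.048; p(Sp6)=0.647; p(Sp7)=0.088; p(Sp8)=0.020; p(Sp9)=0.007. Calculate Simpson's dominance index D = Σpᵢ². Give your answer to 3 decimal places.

D = 0.102² + 0.014² + 0.02² + 0.054² + 0.048² + 0.647² + 0.088² + 0.02² + 0.007² = 0.01040 + 0.00020 + 0.00040 + 0.00292 + 0.00230 + 0.41861 + 0.00774 + 0.00040 + 0.00005 = 0.44302 (working shown to 5 dp, full precision carried).
To 3 decimal places, D = 0.443.

0.443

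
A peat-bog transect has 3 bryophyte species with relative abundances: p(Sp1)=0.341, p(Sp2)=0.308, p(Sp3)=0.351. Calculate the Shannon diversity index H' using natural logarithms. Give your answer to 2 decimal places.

1.10

Each pᵢ ln pᵢ term (working shown to 4 dp, full precision carried): 0.341×(-1.0759)=-0.3669, 0.308×(-1.1777)=-0.3627, 0.351×(-1.0470)=-0.3675.
Sum = -1.0971, so H' = 1.10.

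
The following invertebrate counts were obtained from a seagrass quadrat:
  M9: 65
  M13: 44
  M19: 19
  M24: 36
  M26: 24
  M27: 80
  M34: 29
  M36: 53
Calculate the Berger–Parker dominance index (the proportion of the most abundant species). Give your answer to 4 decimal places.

Total N = 65+44+19+36+24+80+29+53 = 350, so the proportions are 0.185714, 0.125714, 0.054286, 0.102857, 0.068571, 0.228571, 0.082857, 0.151429 (working shown to 6 dp, full precision carried).
The largest proportion is 0.228571, i.e. d = 0.2286 to 4 decimal places.

0.2286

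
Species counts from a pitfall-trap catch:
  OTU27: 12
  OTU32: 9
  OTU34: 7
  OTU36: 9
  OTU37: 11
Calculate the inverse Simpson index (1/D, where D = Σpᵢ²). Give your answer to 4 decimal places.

4.8403

Total N = 12+9+7+9+11 = 48, so the proportions are 0.25, 0.1875, 0.14583333, 0.1875, 0.22916667 (working shown to 8 dp, full precision carried).
D = 0.25² + 0.1875² + 0.14583333² + 0.1875² + 0.22916667² = 0.06250000 + 0.03515625 + 0.02126736 + 0.03515625 + 0.05251736 = 0.20659722.
So 1/D = 4.840336, i.e. 4.8403 to 4 decimal places.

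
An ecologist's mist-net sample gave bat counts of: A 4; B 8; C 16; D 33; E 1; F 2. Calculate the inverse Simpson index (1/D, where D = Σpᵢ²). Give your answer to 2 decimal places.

Total N = 4+8+16+33+1+2 = 64, so the proportions are 0.0625, 0.125, 0.25, 0.51562, 0.01562, 0.03125 (working shown to 5 dp, full precision carried).
D = 0.0625² + 0.125² + 0.25² + 0.51562² + 0.01562² + 0.03125² = 0.00391 + 0.01562 + 0.06250 + 0.26587 + 0.00024 + 0.00098 = 0.34912.
So 1/D = 2.8643, i.e. 2.86 to 2 decimal places.

2.86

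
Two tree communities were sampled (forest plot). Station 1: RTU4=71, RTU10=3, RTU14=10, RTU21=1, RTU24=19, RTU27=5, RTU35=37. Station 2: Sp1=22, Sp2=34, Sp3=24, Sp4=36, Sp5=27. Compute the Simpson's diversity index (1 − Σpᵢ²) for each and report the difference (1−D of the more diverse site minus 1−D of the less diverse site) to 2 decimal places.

Station 1: N=146, proportions 0.4863, 0.0205, 0.0685, 0.0068, 0.1301, 0.0342, 0.2534, giving 1−D = 0.6760 (working shown to 4 dp, full precision carried).
Station 2: N=143, proportions 0.1538, 0.2378, 0.1678, 0.2517, 0.1888, giving 1−D = 0.7926.
Difference = |0.6760 − 0.7926| = 0.1166, i.e. 0.12 to 2 decimal places.

0.12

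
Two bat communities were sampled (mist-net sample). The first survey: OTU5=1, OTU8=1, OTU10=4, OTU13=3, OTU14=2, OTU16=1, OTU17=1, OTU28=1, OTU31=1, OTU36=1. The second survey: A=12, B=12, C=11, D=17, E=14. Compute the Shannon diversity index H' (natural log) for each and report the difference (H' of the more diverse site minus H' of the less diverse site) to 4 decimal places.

0.5365

The first survey: N=16, proportions 0.0625, 0.0625, 0.25, 0.1875, 0.125, 0.0625, 0.0625, 0.0625, 0.0625, 0.0625, giving H' = 2.133382 (working shown to 6 dp, full precision carried).
The second survey: N=66, proportions 0.181818, 0.181818, 0.166667, 0.257576, 0.212121, giving H' = 1.596836.
Difference = |2.133382 − 1.596836| = 0.536546, i.e. 0.5365 to 4 decimal places.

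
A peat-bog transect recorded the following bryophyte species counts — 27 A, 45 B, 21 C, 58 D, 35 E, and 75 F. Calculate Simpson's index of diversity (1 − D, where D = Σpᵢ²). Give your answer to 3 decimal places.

0.803

Total N = 27+45+21+58+35+75 = 261, so the proportions are 0.10345, 0.17241, 0.08046, 0.22222, 0.1341, 0.28736 (working shown to 5 dp, full precision carried).
D = 0.10345² + 0.17241² + 0.08046² + 0.22222² + 0.1341² + 0.28736² = 0.01070 + 0.02973 + 0.00647 + 0.04938 + 0.01798 + 0.08257 = 0.19684.
So 1 − D = 0.80316, i.e. 0.803 to 3 decimal places.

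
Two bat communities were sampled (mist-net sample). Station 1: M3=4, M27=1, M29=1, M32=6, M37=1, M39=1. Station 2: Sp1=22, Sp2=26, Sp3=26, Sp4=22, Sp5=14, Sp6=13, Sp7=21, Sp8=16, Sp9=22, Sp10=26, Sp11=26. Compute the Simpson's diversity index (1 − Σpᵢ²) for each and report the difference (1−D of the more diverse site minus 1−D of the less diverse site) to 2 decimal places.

0.19

Station 1: N=14, proportions 0.2857, 0.0714, 0.0714, 0.4286, 0.0714, 0.0714, giving 1−D = 0.7143 (working shown to 4 dp, full precision carried).
Station 2: N=234, proportions 0.094, 0.1111, 0.1111, 0.094, 0.0598, 0.0556, 0.0897, 0.0684, 0.094, 0.1111, 0.1111, giving 1−D = 0.9047.
Difference = |0.7143 − 0.9047| = 0.1904, i.e. 0.19 to 2 decimal places.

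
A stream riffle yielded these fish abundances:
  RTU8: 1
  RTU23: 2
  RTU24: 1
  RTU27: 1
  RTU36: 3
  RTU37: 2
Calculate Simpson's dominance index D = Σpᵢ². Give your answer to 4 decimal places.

0.2000

Total N = 1+2+1+1+3+2 = 10, so the proportions are 0.1, 0.2, 0.1, 0.1, 0.3, 0.2 (working shown to 6 dp, full precision carried).
D = 0.1² + 0.2² + 0.1² + 0.1² + 0.3² + 0.2² = 0.010000 + 0.040000 + 0.010000 + 0.010000 + 0.090000 + 0.040000 = 0.200000.
To 4 decimal places, D = 0.2000.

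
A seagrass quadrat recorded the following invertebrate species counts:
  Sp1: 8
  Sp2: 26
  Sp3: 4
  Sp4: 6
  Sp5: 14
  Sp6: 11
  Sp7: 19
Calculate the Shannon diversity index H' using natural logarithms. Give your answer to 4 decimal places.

1.7852

Total N = 8+26+4+6+14+11+19 = 88, so the proportions are 0.090909, 0.295455, 0.045455, 0.068182, 0.159091, 0.125, 0.215909 (working shown to 6 dp, full precision carried).
Each pᵢ ln pᵢ term: 0.090909×(-2.397895)=-0.217990, 0.295455×(-1.219240)=-0.360230, 0.045455×(-3.091042)=-0.140502, 0.068182×(-2.685577)=-0.183108, 0.159091×(-1.838279)=-0.292454, 0.125×(-2.079442)=-0.259930, 0.215909×(-1.532898)=-0.330967.
Sum = -1.785180, so H' = 1.7852.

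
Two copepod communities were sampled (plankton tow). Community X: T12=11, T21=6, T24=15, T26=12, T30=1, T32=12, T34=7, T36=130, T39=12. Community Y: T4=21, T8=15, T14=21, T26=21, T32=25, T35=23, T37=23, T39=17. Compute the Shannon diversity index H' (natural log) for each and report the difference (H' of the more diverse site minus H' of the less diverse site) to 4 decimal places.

Community X: N=206, proportions 0.053398, 0.029126, 0.072816, 0.058252, 0.004854, 0.058252, 0.033981, 0.631068, 0.058252, giving H' = 1.378334 (working shown to 6 dp, full precision carried).
Community Y: N=166, proportions 0.126506, 0.090361, 0.126506, 0.126506, 0.150602, 0.138554, 0.138554, 0.10241, giving H' = 2.068042.
Difference = |1.378334 − 2.068042| = 0.689708, i.e. 0.6897 to 4 decimal places.

0.6897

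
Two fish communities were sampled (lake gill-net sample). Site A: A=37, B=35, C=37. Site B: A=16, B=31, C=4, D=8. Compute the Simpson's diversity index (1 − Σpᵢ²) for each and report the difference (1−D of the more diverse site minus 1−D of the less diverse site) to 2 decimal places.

0.04

Site A: N=109, proportions 0.3394, 0.3211, 0.3394, giving 1−D = 0.6664 (working shown to 4 dp, full precision carried).
Site B: N=59, proportions 0.2712, 0.5254, 0.0678, 0.1356, giving 1−D = 0.6274.
Difference = |0.6664 − 0.6274| = 0.0390, i.e. 0.04 to 2 decimal places.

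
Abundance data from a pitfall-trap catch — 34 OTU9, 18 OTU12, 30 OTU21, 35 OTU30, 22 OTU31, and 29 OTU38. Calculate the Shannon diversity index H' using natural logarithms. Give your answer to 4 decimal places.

1.7665

Total N = 34+18+30+35+22+29 = 168, so the proportions are 0.202381, 0.107143, 0.178571, 0.208333, 0.130952, 0.172619 (working shown to 6 dp, full precision carried).
Each pᵢ ln pᵢ term: 0.202381×(-1.597603)=-0.323325, 0.107143×(-2.233592)=-0.239313, 0.178571×(-1.722767)=-0.307637, 0.208333×(-1.568616)=-0.326795, 0.130952×(-2.032922)=-0.266216, 0.172619×(-1.756668)=-0.303234.
Sum = -1.766520, so H' = 1.7665.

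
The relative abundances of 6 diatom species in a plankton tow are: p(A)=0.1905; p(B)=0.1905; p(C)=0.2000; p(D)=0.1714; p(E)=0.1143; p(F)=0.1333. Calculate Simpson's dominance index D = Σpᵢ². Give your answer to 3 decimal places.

0.173

D = 0.1905² + 0.1905² + 0.2² + 0.1714² + 0.1143² + 0.1333² = 0.03629 + 0.03629 + 0.04000 + 0.02938 + 0.01306 + 0.01777 = 0.17279 (working shown to 5 dp, full precision carried).
To 3 decimal places, D = 0.173.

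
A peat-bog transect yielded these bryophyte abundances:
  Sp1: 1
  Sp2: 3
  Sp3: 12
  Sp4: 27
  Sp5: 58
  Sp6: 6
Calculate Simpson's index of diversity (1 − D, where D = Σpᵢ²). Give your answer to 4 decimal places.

Total N = 1+3+12+27+58+6 = 107, so the proportions are 0.009346, 0.028037, 0.11215, 0.252336, 0.542056, 0.056075 (working shown to 6 dp, full precision carried).
D = 0.009346² + 0.028037² + 0.11215² + 0.252336² + 0.542056² + 0.056075² = 0.000087 + 0.000786 + 0.012578 + 0.063674 + 0.293825 + 0.003144 = 0.374094.
So 1 − D = 0.625906, i.e. 0.6259 to 4 decimal places.

0.6259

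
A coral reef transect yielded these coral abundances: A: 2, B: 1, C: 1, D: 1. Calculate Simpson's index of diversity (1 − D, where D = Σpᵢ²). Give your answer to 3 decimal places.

Total N = 2+1+1+1 = 5, so the proportions are 0.4, 0.2, 0.2, 0.2 (working shown to 5 dp, full precision carried).
D = 0.4² + 0.2² + 0.2² + 0.2² = 0.16000 + 0.04000 + 0.04000 + 0.04000 = 0.28000.
So 1 − D = 0.72000, i.e. 0.720 to 3 decimal places.

0.720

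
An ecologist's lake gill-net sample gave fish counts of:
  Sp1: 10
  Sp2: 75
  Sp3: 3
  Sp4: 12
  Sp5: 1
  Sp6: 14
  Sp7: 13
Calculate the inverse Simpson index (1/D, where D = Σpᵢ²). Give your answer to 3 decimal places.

2.624

Total N = 10+75+3+12+1+14+13 = 128, so the proportions are 0.078125, 0.585938, 0.023438, 0.09375, 0.007812, 0.109375, 0.101562 (working shown to 6 dp, full precision carried).
D = 0.078125² + 0.585938² + 0.023438² + 0.09375² + 0.007812² + 0.109375² + 0.101562² = 0.006104 + 0.343323 + 0.000549 + 0.008789 + 0.000061 + 0.011963 + 0.010315 = 0.381104.
So 1/D = 2.62396, i.e. 2.624 to 3 decimal places.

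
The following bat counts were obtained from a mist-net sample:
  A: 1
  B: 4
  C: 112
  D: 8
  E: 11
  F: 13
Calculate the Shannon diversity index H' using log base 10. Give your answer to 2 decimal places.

Total N = 1+4+112+8+11+13 = 149, so the proportions are 0.0067, 0.0268, 0.7517, 0.0537, 0.0738, 0.0872 (working shown to 4 dp, full precision carried).
Each pᵢ log₁₀ pᵢ term: 0.0067×(-2.1732)=-0.0146, 0.0268×(-1.5711)=-0.0422, 0.7517×(-0.1240)=-0.0932, 0.0537×(-1.2701)=-0.0682, 0.0738×(-1.1318)=-0.0836, 0.0872×(-1.0592)=-0.0924.
Sum = -0.3941, so H' = 0.39.

0.39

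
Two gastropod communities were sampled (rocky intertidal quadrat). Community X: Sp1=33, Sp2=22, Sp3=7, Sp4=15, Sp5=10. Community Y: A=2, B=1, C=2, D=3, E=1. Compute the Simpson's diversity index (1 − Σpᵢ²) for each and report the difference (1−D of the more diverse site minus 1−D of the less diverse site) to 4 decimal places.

0.0227

Community X: N=87, proportions 0.3793103, 0.2528736, 0.0804598, 0.1724138, 0.1149425, giving 1−D = 0.7427665 (working shown to 7 dp, full precision carried).
Community Y: N=9, proportions 0.2222222, 0.1111111, 0.2222222, 0.3333333, 0.1111111, giving 1−D = 0.7654321.
Difference = |0.7427665 − 0.7654321| = 0.0226656, i.e. 0.0227 to 4 decimal places.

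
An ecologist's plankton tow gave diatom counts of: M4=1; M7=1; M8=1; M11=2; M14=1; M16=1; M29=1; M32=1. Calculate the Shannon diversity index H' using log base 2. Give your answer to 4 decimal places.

2.9477

Total N = 1+1+1+2+1+1+1+1 = 9, so the proportions are 0.111111, 0.111111, 0.111111, 0.222222, 0.111111, 0.111111, 0.111111, 0.111111 (working shown to 6 dp, full precision carried).
Each pᵢ log₂ pᵢ term: 0.111111×(-3.169925)=-0.352214, 0.111111×(-3.169925)=-0.352214, 0.111111×(-3.169925)=-0.352214, 0.222222×(-2.169925)=-0.482206, 0.111111×(-3.169925)=-0.352214, 0.111111×(-3.169925)=-0.352214, 0.111111×(-3.169925)=-0.352214, 0.111111×(-3.169925)=-0.352214.
Sum = -2.947703, so H' = 2.9477.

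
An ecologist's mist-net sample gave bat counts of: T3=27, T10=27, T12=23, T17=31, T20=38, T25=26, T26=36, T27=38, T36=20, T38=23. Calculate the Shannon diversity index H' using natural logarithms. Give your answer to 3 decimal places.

Total N = 27+27+23+31+38+26+36+38+20+23 = 289, so the proportions are 0.09343, 0.09343, 0.07958, 0.10727, 0.13149, 0.08997, 0.12457, 0.13149, 0.0692, 0.07958 (working shown to 5 dp, full precision carried).
Each pᵢ ln pᵢ term: 0.09343×(-2.37059)=-0.22147, 0.09343×(-2.37059)=-0.22147, 0.07958×(-2.53093)=-0.20142, 0.10727×(-2.23244)=-0.23947, 0.13149×(-2.02884)=-0.26677, 0.08997×(-2.40833)=-0.21667, 0.12457×(-2.08291)=-0.25946, 0.13149×(-2.02884)=-0.26677, 0.0692×(-2.67069)=-0.18482, 0.07958×(-2.53093)=-0.20142.
Sum = -2.27975, so H' = 2.280.

2.280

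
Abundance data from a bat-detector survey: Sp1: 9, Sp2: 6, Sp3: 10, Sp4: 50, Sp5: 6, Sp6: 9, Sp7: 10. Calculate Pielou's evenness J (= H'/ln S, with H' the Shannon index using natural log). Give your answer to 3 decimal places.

Total N = 9+6+10+50+6+9+10 = 100, so the proportions are 0.09, 0.06, 0.1, 0.5, 0.06, 0.09, 0.1 (working shown to 5 dp, full precision carried).
H' = −Σ pᵢ ln pᵢ = −((-0.21672) + (-0.16880) + (-0.23026) + (-0.34657) + (-0.16880) + (-0.21672) + (-0.23026)) = 1.57813.
With S = 7 species, ln S = 1.94591, so J = 1.57813/1.94591 = 0.81100, i.e. 0.811 to 3 decimal places.

0.811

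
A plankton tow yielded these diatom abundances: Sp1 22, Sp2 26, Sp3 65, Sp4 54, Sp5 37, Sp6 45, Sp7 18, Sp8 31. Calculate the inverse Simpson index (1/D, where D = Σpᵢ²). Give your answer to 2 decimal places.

Total N = 22+26+65+54+37+45+18+31 = 298, so the proportions are 0.073826, 0.087248, 0.218121, 0.181208, 0.124161, 0.151007, 0.060403, 0.104027 (working shown to 6 dp, full precision carried).
D = 0.073826² + 0.087248² + 0.218121² + 0.181208² + 0.124161² + 0.151007² + 0.060403² + 0.104027² = 0.005450 + 0.007612 + 0.047577 + 0.032836 + 0.015416 + 0.022803 + 0.003648 + 0.010822 = 0.146165.
So 1/D = 6.8416, i.e. 6.84 to 2 decimal places.

6.84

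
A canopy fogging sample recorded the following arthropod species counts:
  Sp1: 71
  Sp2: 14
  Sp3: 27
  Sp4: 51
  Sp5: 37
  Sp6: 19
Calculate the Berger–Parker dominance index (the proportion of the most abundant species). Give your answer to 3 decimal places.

0.324

Total N = 71+14+27+51+37+19 = 219, so the proportions are 0.3242, 0.06393, 0.12329, 0.23288, 0.16895, 0.08676 (working shown to 5 dp, full precision carried).
The largest proportion is 0.3242, i.e. d = 0.324 to 3 decimal places.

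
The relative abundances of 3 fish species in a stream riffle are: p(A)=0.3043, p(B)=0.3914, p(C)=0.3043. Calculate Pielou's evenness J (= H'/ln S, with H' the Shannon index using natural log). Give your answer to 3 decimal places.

0.993

H' = −Σ pᵢ ln pᵢ = −((-0.36204) + (-0.36714) + (-0.36204)) = 1.09122 (working shown to 5 dp, full precision carried).
With S = 3 species, ln S = 1.09861, so J = 1.09122/1.09861 = 0.99327, i.e. 0.993 to 3 decimal places.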